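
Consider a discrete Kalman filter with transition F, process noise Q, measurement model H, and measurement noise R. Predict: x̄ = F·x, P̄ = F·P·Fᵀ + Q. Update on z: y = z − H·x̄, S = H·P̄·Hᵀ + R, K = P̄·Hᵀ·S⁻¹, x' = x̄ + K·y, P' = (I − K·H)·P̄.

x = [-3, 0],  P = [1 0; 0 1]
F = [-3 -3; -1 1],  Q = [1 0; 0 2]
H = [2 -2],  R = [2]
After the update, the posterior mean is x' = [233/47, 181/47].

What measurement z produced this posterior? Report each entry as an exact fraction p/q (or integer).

z = [2]

x̄ = F·x = [9, 3]
P̄ = F·P·Fᵀ + Q = [19 0; 0 4]
S = H·P̄·Hᵀ + R = [94]
K = P̄·Hᵀ·S⁻¹ = [19/47; -4/47]
x' − x̄ = [-190/47, 40/47] = K·y
y = (KᵀK)⁻¹·Kᵀ·(x' − x̄) = [-10]
z = y + H·x̄ = [-10] + [12] = [2]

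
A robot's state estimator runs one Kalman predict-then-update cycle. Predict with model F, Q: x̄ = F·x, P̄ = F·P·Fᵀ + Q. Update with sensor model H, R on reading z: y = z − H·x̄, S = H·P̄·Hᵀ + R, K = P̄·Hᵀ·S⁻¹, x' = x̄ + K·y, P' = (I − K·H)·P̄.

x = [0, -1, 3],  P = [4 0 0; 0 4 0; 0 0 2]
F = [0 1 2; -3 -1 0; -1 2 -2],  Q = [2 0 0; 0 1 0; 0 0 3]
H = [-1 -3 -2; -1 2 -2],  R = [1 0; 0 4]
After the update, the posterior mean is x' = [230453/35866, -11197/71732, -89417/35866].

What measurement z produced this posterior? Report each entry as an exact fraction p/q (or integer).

x̄ = F·x = [5, 1, -8]
P̄ = F·P·Fᵀ + Q = [14 -4 0; -4 41 4; 0 4 31]
S = H·P̄·Hᵀ + R = [532 -104; -104 290]
K = P̄·Hᵀ·S⁻¹ = [-717/35866 -1489/17933; -14359/71732 3536/17933; -6769/35866 -4553/17933]
x' − x̄ = [51123/35866, -82929/71732, 197511/35866] = K·y
y = (KᵀK)⁻¹·Kᵀ·(x' − x̄) = [-9, -15]
z = y + H·x̄ = [-9, -15] + [8, 13] = [-1, -2]

z = [-1, -2]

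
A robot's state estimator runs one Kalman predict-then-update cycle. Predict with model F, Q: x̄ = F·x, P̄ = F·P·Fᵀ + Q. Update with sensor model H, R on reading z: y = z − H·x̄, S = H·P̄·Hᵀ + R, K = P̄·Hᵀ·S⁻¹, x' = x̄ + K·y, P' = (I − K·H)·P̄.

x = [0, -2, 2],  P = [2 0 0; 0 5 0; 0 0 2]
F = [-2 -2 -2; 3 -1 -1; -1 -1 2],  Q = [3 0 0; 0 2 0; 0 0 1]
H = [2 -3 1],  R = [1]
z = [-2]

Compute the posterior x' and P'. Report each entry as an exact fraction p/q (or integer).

x̄ = F·x = [0, 0, 6]
P̄ = F·P·Fᵀ + Q = [39 2 6; 2 27 -5; 6 -5 16]
y = z − H·x̄ = [-8]
S = H·P̄·Hᵀ + R = [446]
K = P̄·Hᵀ·S⁻¹ = [39/223; -41/223; 43/446]
x' = x̄ + K·y = [-312/223, 328/223, 1166/223]
P' = (I − K·H)·P̄ = [5655/223 3644/223 -339/223; 3644/223 2659/223 648/223; -339/223 648/223 5287/446]

x' = [-312/223, 328/223, 1166/223]
P' = [5655/223 3644/223 -339/223; 3644/223 2659/223 648/223; -339/223 648/223 5287/446]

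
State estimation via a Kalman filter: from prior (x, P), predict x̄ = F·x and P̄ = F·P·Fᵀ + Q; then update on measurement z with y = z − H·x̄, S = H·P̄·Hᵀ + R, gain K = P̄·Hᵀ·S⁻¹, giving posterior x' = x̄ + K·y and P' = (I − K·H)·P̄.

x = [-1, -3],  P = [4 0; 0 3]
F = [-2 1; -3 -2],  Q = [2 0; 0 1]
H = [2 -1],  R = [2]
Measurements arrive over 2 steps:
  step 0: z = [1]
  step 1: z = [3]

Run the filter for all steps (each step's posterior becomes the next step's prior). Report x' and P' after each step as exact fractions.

step 0: x' = [25/7, 137/21], P' = [83/7 482/21; 482/21 2918/63]
step 1: x' = [-763/914, -8659/1828], P' = [8833/2285 35231/4570; 35231/4570 158737/9140]

step 0: x̄ = F·x = [-1, 9]
step 0: P̄ = F·P·Fᵀ + Q = [21 18; 18 49]
step 0: y = z − H·x̄ = [12]
step 0: S = H·P̄·Hᵀ + R = [63]
step 0: K = P̄·Hᵀ·S⁻¹ = [8/21; -13/63]
step 0: x' = x̄ + K·y = [25/7, 137/21]
step 0: P' = (I − K·H)·P̄ = [83/7 482/21; 482/21 2918/63]
step 1: x̄ = F·x = [-13/21, -499/21]
step 1: P̄ = F·P·Fᵀ + Q = [248/63 92/63; 92/63 35810/63]
step 1: y = z − H·x̄ = [-410/21]
step 1: S = H·P̄·Hᵀ + R = [36560/63]
step 1: K = P̄·Hᵀ·S⁻¹ = [101/9140; -17813/18280]
step 1: x' = x̄ + K·y = [-763/914, -8659/1828]
step 1: P' = (I − K·H)·P̄ = [8833/2285 35231/4570; 35231/4570 158737/9140]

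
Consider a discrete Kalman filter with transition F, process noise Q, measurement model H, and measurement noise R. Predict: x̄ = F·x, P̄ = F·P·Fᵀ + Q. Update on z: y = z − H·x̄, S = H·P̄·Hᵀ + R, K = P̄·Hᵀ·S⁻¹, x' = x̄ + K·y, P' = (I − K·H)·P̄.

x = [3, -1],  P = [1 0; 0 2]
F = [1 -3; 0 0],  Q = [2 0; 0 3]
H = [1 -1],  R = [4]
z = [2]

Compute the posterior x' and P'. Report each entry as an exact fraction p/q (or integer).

x̄ = F·x = [6, 0]
P̄ = F·P·Fᵀ + Q = [21 0; 0 3]
y = z − H·x̄ = [-4]
S = H·P̄·Hᵀ + R = [28]
K = P̄·Hᵀ·S⁻¹ = [3/4; -3/28]
x' = x̄ + K·y = [3, 3/7]
P' = (I − K·H)·P̄ = [21/4 9/4; 9/4 75/28]

x' = [3, 3/7]
P' = [21/4 9/4; 9/4 75/28]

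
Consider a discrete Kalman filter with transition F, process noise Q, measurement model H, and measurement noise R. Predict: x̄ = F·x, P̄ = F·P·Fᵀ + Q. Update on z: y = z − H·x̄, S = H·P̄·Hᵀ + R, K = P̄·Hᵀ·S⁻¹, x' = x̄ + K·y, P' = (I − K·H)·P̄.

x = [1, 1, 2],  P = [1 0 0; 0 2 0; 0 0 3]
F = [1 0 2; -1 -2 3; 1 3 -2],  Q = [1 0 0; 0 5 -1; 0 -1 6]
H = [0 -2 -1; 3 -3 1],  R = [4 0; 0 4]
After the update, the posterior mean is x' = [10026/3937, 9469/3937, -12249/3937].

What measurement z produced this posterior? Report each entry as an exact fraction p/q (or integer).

z = [-1, -3]

x̄ = F·x = [5, 3, 0]
P̄ = F·P·Fᵀ + Q = [14 17 -11; 17 41 -32; -11 -32 37]
S = H·P̄·Hᵀ + R = [77 108; 108 356]
K = P̄·Hᵀ·S⁻¹ = [-1507/3937 236/3937; -1642/3937 -652/3937; -297/3937 1196/3937]
x' − x̄ = [-9659/3937, -2342/3937, -12249/3937] = K·y
y = (KᵀK)⁻¹·Kᵀ·(x' − x̄) = [5, -9]
z = y + H·x̄ = [5, -9] + [-6, 6] = [-1, -3]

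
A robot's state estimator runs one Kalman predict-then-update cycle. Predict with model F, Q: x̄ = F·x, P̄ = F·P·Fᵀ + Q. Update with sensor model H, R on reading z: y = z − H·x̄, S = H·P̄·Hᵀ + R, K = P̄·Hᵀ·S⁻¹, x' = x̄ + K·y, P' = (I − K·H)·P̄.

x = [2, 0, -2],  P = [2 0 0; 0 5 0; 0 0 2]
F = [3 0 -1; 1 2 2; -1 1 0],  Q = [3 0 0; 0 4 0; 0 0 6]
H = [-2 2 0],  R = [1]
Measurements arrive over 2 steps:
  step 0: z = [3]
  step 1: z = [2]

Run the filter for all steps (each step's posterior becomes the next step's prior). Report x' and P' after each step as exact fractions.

step 0: x' = [246/71, 1046/213, 218/213], P' = [1045/71 1038/71 -34/71; 1038/71 3146/213 -88/213; -34/71 -88/213 1985/213]
step 1: x' = [893940/79157, 974154/79157, 111524/79157], P' = [10584491/79157 10576825/79157 -7309/79157; 10576825/79157 10588895/79157 -7161/79157; -7309/79157 -7161/79157 494227/79157]

step 0: x̄ = F·x = [8, -2, -2]
step 0: P̄ = F·P·Fᵀ + Q = [23 2 -6; 2 34 8; -6 8 13]
step 0: y = z − H·x̄ = [23]
step 0: S = H·P̄·Hᵀ + R = [213]
step 0: K = P̄·Hᵀ·S⁻¹ = [-14/71; 64/213; 28/213]
step 0: x' = x̄ + K·y = [246/71, 1046/213, 218/213]
step 0: P' = (I − K·H)·P̄ = [1045/71 1038/71 -34/71; 1038/71 3146/213 -88/213; -34/71 -88/213 1985/213]
step 1: x̄ = F·x = [1996/213, 46/3, 308/213]
step 1: P̄ = F·P·Fᵀ + Q = [31451/213 335/3 -77/213; 335/3 505/3 1/3; -77/213 1/3 1331/213]
step 1: y = z − H·x̄ = [-2114/213]
step 1: S = H·P̄·Hᵀ + R = [79157/213]
step 1: K = P̄·Hᵀ·S⁻¹ = [-15332/79157; 24140/79157; 296/79157]
step 1: x' = x̄ + K·y = [893940/79157, 974154/79157, 111524/79157]
step 1: P' = (I − K·H)·P̄ = [10584491/79157 10576825/79157 -7309/79157; 10576825/79157 10588895/79157 -7161/79157; -7309/79157 -7161/79157 494227/79157]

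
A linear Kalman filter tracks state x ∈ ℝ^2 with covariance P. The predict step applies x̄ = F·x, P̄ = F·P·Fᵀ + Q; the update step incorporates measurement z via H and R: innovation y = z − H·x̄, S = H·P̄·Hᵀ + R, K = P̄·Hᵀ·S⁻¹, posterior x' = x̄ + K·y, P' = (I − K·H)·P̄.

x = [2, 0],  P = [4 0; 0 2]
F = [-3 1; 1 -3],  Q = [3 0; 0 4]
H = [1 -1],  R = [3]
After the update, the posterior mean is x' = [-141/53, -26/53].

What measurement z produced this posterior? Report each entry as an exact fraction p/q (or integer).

z = [-2]

x̄ = F·x = [-6, 2]
P̄ = F·P·Fᵀ + Q = [41 -18; -18 26]
S = H·P̄·Hᵀ + R = [106]
K = P̄·Hᵀ·S⁻¹ = [59/106; -22/53]
x' − x̄ = [177/53, -132/53] = K·y
y = (KᵀK)⁻¹·Kᵀ·(x' − x̄) = [6]
z = y + H·x̄ = [6] + [-8] = [-2]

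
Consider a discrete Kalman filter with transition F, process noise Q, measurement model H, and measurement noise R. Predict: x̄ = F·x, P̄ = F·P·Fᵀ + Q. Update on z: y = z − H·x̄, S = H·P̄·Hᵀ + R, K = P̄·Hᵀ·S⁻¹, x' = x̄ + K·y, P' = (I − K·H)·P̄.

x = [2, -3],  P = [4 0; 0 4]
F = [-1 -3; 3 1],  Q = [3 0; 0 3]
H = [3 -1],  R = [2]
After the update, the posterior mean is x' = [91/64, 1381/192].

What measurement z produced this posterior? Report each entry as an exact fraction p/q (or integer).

z = [-3]

x̄ = F·x = [7, 3]
P̄ = F·P·Fᵀ + Q = [43 -24; -24 43]
S = H·P̄·Hᵀ + R = [576]
K = P̄·Hᵀ·S⁻¹ = [17/64; -115/576]
x' − x̄ = [-357/64, 805/192] = K·y
y = (KᵀK)⁻¹·Kᵀ·(x' − x̄) = [-21]
z = y + H·x̄ = [-21] + [18] = [-3]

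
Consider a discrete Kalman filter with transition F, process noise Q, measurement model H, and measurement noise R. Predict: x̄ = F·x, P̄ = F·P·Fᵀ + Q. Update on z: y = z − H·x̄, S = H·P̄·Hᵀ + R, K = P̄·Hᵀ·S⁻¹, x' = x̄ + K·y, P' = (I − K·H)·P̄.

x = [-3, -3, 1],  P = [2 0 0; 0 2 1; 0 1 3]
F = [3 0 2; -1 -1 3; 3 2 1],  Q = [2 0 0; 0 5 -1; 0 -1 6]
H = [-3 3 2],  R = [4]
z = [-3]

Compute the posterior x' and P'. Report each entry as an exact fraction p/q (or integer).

x̄ = F·x = [-7, 9, -14]
P̄ = F·P·Fᵀ + Q = [32 10 28; 10 30 3; 28 3 39]
y = z − H·x̄ = [-23]
S = H·P̄·Hᵀ + R = [238]
K = P̄·Hᵀ·S⁻¹ = [-5/119; 33/119; 3/238]
x' = x̄ + K·y = [-718/119, 312/119, -3401/238]
P' = (I − K·H)·P̄ = [3758/119 1520/119 3347/119; 1520/119 1392/119 258/119; 3347/119 258/119 9273/238]

x' = [-718/119, 312/119, -3401/238]
P' = [3758/119 1520/119 3347/119; 1520/119 1392/119 258/119; 3347/119 258/119 9273/238]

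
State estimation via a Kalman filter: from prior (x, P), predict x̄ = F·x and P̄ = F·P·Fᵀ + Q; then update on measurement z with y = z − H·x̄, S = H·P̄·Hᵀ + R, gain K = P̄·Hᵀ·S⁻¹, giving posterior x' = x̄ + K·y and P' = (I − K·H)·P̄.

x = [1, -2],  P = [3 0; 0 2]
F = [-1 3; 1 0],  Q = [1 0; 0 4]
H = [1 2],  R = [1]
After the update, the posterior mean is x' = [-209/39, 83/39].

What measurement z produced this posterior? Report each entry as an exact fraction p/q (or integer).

x̄ = F·x = [-7, 1]
P̄ = F·P·Fᵀ + Q = [22 -3; -3 7]
S = H·P̄·Hᵀ + R = [39]
K = P̄·Hᵀ·S⁻¹ = [16/39; 11/39]
x' − x̄ = [64/39, 44/39] = K·y
y = (KᵀK)⁻¹·Kᵀ·(x' − x̄) = [4]
z = y + H·x̄ = [4] + [-5] = [-1]

z = [-1]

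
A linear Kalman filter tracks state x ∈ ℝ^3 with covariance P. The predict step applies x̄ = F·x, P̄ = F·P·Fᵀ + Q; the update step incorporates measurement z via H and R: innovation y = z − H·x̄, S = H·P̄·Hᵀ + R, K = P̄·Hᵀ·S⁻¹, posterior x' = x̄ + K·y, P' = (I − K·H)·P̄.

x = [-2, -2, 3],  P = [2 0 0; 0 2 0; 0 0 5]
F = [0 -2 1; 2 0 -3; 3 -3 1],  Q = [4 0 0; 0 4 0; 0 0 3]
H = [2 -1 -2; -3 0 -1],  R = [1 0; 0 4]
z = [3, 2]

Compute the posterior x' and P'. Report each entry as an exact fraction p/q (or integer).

x̄ = F·x = [7, -13, 3]
P̄ = F·P·Fᵀ + Q = [17 -15 17; -15 57 -3; 17 -3 44]
y = z − H·x̄ = [-18, 26]
S = H·P̄·Hᵀ + R = [214 6; 6 303]
K = P̄·Hᵀ·S⁻¹ = [1651/21602 -7321/32403; -8277/21602 1793/10801; -4961/21602 -10012/32403]
x' = x̄ + K·y = [-8102/32403, -19302/10801, -29156/32403]
P' = (I − K·H)·P̄ = [31751/64806 43973/21602 -36685/64806; 43973/21602 388749/21602 -146263/21602; -36685/64806 -146263/21602 190151/64806]

x' = [-8102/32403, -19302/10801, -29156/32403]
P' = [31751/64806 43973/21602 -36685/64806; 43973/21602 388749/21602 -146263/21602; -36685/64806 -146263/21602 190151/64806]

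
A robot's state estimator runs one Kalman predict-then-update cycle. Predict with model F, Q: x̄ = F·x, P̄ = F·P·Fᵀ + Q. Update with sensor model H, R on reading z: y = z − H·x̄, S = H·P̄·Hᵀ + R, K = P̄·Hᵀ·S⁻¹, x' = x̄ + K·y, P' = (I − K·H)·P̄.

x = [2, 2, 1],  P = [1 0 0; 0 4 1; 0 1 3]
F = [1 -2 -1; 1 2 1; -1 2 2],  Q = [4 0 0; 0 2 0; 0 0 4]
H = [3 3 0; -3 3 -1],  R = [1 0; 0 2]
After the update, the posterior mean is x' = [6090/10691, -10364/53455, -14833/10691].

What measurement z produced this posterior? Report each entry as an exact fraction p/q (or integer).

z = [1, -1]

x̄ = F·x = [-3, 7, 4]
P̄ = F·P·Fᵀ + Q = [28 -22 -29; -22 26 27; -29 27 41]
S = H·P̄·Hᵀ + R = [91 -12; -12 589]
K = P̄·Hᵀ·S⁻¹ = [1830/10691 -2159/10691; 8472/53455 10791/53455; -402/10691 2297/10691]
x' − x̄ = [38163/10691, -384549/53455, -57597/10691] = K·y
y = (KᵀK)⁻¹·Kᵀ·(x' − x̄) = [-11, -27]
z = y + H·x̄ = [-11, -27] + [12, 26] = [1, -1]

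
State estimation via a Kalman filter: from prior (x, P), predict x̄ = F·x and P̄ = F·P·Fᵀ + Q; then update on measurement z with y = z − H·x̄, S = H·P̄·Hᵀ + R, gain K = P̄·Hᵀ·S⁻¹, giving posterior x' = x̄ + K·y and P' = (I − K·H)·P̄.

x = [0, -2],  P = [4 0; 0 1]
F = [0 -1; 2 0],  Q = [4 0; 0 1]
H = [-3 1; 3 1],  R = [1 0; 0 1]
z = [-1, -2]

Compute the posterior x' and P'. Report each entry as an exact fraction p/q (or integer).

x̄ = F·x = [2, 0]
P̄ = F·P·Fᵀ + Q = [5 0; 0 17]
y = z − H·x̄ = [5, -8]
S = H·P̄·Hᵀ + R = [63 -28; -28 63]
K = P̄·Hᵀ·S⁻¹ = [-15/91 15/91; 17/35 17/35]
x' = x̄ + K·y = [-1/7, -51/35]
P' = (I − K·H)·P̄ = [5/91 0; 0 17/35]

x' = [-1/7, -51/35]
P' = [5/91 0; 0 17/35]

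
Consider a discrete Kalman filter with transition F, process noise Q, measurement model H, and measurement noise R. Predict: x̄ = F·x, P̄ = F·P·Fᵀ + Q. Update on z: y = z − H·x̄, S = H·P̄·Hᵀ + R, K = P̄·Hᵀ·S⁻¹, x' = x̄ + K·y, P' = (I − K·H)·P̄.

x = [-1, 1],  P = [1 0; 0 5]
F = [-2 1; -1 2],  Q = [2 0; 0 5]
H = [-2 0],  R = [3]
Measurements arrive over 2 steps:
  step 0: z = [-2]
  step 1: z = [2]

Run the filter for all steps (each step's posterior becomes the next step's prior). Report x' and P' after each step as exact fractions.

step 0: x' = [53/47, 45/47], P' = [33/47 36/47; 36/47 646/47]
step 1: x' = [-3095/3053, 3807/3053], P' = [2184/3053 3534/3053; 3534/3053 57804/3053]

step 0: x̄ = F·x = [3, 3]
step 0: P̄ = F·P·Fᵀ + Q = [11 12; 12 26]
step 0: y = z − H·x̄ = [4]
step 0: S = H·P̄·Hᵀ + R = [47]
step 0: K = P̄·Hᵀ·S⁻¹ = [-22/47; -24/47]
step 0: x' = x̄ + K·y = [53/47, 45/47]
step 0: P' = (I − K·H)·P̄ = [33/47 36/47; 36/47 646/47]
step 1: x̄ = F·x = [-61/47, 37/47]
step 1: P̄ = F·P·Fᵀ + Q = [728/47 1178/47; 1178/47 2708/47]
step 1: y = z − H·x̄ = [-28/47]
step 1: S = H·P̄·Hᵀ + R = [3053/47]
step 1: K = P̄·Hᵀ·S⁻¹ = [-1456/3053; -2356/3053]
step 1: x' = x̄ + K·y = [-3095/3053, 3807/3053]
step 1: P' = (I − K·H)·P̄ = [2184/3053 3534/3053; 3534/3053 57804/3053]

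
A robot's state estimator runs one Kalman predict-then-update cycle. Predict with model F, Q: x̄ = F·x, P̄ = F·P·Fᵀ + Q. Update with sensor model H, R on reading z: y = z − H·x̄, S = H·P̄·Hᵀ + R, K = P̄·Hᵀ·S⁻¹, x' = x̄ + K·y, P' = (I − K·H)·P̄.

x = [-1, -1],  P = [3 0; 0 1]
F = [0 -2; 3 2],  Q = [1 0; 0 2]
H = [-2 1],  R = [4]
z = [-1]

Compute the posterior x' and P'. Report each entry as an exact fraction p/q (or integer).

x̄ = F·x = [2, -5]
P̄ = F·P·Fᵀ + Q = [5 -4; -4 33]
y = z − H·x̄ = [8]
S = H·P̄·Hᵀ + R = [73]
K = P̄·Hᵀ·S⁻¹ = [-14/73; 41/73]
x' = x̄ + K·y = [34/73, -37/73]
P' = (I − K·H)·P̄ = [169/73 282/73; 282/73 728/73]

x' = [34/73, -37/73]
P' = [169/73 282/73; 282/73 728/73]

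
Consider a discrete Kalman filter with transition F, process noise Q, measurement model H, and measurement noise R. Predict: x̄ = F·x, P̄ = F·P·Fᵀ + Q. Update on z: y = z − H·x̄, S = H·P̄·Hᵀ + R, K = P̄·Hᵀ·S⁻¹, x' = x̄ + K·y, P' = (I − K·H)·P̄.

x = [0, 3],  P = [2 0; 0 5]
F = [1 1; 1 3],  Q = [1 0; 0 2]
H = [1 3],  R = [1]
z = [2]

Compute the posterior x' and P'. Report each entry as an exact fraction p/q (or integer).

x' = [1/138, 47/69]
P' = [935/552 -73/138; -73/138 19/69]

x̄ = F·x = [3, 9]
P̄ = F·P·Fᵀ + Q = [8 17; 17 49]
y = z − H·x̄ = [-28]
S = H·P̄·Hᵀ + R = [552]
K = P̄·Hᵀ·S⁻¹ = [59/552; 41/138]
x' = x̄ + K·y = [1/138, 47/69]
P' = (I − K·H)·P̄ = [935/552 -73/138; -73/138 19/69]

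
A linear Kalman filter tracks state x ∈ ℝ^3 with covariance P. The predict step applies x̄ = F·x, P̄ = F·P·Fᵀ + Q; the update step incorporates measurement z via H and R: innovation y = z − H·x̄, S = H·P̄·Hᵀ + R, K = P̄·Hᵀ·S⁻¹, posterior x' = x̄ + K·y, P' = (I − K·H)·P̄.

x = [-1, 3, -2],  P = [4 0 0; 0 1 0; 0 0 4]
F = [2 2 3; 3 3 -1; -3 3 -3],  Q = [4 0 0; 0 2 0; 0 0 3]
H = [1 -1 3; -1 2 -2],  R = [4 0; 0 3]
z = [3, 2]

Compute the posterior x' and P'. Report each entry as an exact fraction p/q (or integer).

x' = [117990/15997, 88410/15997, 9957/15997]
P' = [562908/15997 128082/15997 -150894/15997; 128082/15997 68871/15997 -11409/15997; -150894/15997 -11409/15997 58107/15997]

x̄ = F·x = [-2, 8, 18]
P̄ = F·P·Fᵀ + Q = [60 18 -54; 18 51 -15; -54 -15 84]
y = z − H·x̄ = [-41, 20]
S = H·P̄·Hᵀ + R = [601 -462; -462 435]
K = P̄·Hᵀ·S⁻¹ = [-4464/15997 -1652/15997; 6246/15997 10826/15997; 8709/15997 3954/15997]
x' = x̄ + K·y = [117990/15997, 88410/15997, 9957/15997]
P' = (I − K·H)·P̄ = [562908/15997 128082/15997 -150894/15997; 128082/15997 68871/15997 -11409/15997; -150894/15997 -11409/15997 58107/15997]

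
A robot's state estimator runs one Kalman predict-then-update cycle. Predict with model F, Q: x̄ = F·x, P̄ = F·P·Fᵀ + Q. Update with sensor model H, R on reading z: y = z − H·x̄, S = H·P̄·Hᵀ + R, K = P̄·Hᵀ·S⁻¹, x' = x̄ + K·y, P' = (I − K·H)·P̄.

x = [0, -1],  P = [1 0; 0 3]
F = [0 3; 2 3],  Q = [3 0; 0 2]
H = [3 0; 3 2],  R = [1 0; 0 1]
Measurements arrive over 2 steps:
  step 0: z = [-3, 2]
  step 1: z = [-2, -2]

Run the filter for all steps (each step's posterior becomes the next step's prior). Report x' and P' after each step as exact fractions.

step 0: x' = [-9399/10393, 1236/547], P' = [1074/10393 -81/547; -81/547 249/547]
step 1: x' = [-2310504/3550579, 978082/10651737], P' = [347430/3550579 -473151/3550579; -473151/3550579 4407587/10651737]

step 0: x̄ = F·x = [-3, -3]
step 0: P̄ = F·P·Fᵀ + Q = [30 27; 27 33]
step 0: y = z − H·x̄ = [6, 17]
step 0: S = H·P̄·Hᵀ + R = [271 432; 432 727]
step 0: K = P̄·Hᵀ·S⁻¹ = [3222/10393 144/10393; -243/547 255/547]
step 0: x' = x̄ + K·y = [-9399/10393, 1236/547]
step 0: P' = (I − K·H)·P̄ = [1074/10393 -81/547; -81/547 249/547]
step 1: x̄ = F·x = [3708/547, 51654/10393]
step 1: P̄ = F·P·Fᵀ + Q = [3882/547 1755/547; 1755/547 49193/10393]
step 1: y = z − H·x̄ = [-12218/547, -335450/10393]
step 1: S = H·P̄·Hᵀ + R = [35485/547 45468/547; 45468/547 1271127/10393]
step 1: K = P̄·Hᵀ·S⁻¹ = [1042290/3550579 95988/3550579; -1419453/3550579 4556815/10651737]
step 1: x' = x̄ + K·y = [-2310504/3550579, 978082/10651737]
step 1: P' = (I − K·H)·P̄ = [347430/3550579 -473151/3550579; -473151/3550579 4407587/10651737]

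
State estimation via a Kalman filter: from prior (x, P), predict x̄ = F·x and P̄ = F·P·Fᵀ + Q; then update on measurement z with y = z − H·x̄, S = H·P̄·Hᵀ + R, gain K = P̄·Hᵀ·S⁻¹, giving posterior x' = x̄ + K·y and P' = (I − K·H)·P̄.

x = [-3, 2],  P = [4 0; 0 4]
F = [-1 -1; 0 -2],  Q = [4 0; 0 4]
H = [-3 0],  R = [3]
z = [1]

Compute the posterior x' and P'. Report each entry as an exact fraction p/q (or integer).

x̄ = F·x = [1, -4]
P̄ = F·P·Fᵀ + Q = [12 8; 8 20]
y = z − H·x̄ = [4]
S = H·P̄·Hᵀ + R = [111]
K = P̄·Hᵀ·S⁻¹ = [-12/37; -8/37]
x' = x̄ + K·y = [-11/37, -180/37]
P' = (I − K·H)·P̄ = [12/37 8/37; 8/37 548/37]

x' = [-11/37, -180/37]
P' = [12/37 8/37; 8/37 548/37]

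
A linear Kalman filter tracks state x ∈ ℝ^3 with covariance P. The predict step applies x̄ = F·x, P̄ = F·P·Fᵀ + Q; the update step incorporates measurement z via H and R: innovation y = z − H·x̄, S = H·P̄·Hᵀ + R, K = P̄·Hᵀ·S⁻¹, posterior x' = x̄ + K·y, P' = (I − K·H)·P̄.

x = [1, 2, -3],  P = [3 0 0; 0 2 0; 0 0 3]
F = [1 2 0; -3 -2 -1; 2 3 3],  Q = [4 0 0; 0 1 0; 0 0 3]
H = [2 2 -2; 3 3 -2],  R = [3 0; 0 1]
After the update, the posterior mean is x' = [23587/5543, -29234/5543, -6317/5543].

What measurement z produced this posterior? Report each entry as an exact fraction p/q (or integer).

z = [1, -1]

x̄ = F·x = [5, -4, -1]
P̄ = F·P·Fᵀ + Q = [15 -17 18; -17 39 -39; 18 -39 60]
S = H·P̄·Hᵀ + R = [491 570; 570 673]
K = P̄·Hᵀ·S⁻¹ = [-2980/5543 2178/5543; 26/5543 1164/5543; -4716/5543 2487/5543]
x' − x̄ = [-4128/5543, -7062/5543, -774/5543] = K·y
y = (KᵀK)⁻¹·Kᵀ·(x' − x̄) = [-3, -6]
z = y + H·x̄ = [-3, -6] + [4, 5] = [1, -1]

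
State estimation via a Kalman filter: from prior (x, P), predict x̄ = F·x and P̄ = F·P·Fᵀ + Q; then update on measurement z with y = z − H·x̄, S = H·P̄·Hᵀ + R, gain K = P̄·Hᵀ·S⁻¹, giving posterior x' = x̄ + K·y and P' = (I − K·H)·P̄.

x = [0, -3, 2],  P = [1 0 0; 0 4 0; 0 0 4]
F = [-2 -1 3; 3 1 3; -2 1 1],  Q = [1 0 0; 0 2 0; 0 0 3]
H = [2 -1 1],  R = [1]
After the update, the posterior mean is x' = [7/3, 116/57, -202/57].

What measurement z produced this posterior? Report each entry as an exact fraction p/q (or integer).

x̄ = F·x = [9, 3, -1]
P̄ = F·P·Fᵀ + Q = [45 26 12; 26 51 10; 12 10 15]
S = H·P̄·Hᵀ + R = [171]
K = P̄·Hᵀ·S⁻¹ = [4/9; 11/171; 29/171]
x' − x̄ = [-20/3, -55/57, -145/57] = K·y
y = (KᵀK)⁻¹·Kᵀ·(x' − x̄) = [-15]
z = y + H·x̄ = [-15] + [14] = [-1]

z = [-1]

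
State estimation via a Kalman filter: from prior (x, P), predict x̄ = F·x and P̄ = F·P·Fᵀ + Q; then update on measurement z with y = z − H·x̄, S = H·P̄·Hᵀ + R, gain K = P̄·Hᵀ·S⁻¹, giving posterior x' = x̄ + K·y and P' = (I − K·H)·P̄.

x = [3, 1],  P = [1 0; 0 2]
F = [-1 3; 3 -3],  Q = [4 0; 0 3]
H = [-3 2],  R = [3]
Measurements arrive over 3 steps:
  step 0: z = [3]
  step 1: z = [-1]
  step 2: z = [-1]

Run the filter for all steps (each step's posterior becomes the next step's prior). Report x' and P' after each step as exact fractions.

step 0: x̄ = F·x = [0, 6]
step 0: P̄ = F·P·Fᵀ + Q = [23 -21; -21 30]
step 0: y = z − H·x̄ = [-9]
step 0: S = H·P̄·Hᵀ + R = [582]
step 0: K = P̄·Hᵀ·S⁻¹ = [-37/194; 41/194]
step 0: x' = x̄ + K·y = [333/194, 795/194]
step 0: P' = (I − K·H)·P̄ = [355/194 477/194; 477/194 777/194]
step 1: x̄ = F·x = [1026/97, -693/97]
step 1: P̄ = F·P·Fᵀ + Q = [2631/97 -1167/97; -1167/97 1092/97]
step 1: y = z − H·x̄ = [4367/97]
step 1: S = H·P̄·Hᵀ + R = [42342/97]
step 1: K = P̄·Hᵀ·S⁻¹ = [-3409/14114; 1895/14114]
step 1: x' = x̄ + K·y = [-4187/14114, -15521/14114]
step 1: P' = (I − K·H)·P̄ = [23403/14114 29991/14114; 29991/14114 47829/14114]
step 2: x̄ = F·x = [-21188/7057, 17001/7057]
step 2: P̄ = F·P·Fᵀ + Q = [165187/7057 -70389/7057; -70389/7057 71796/7057]
step 2: y = z − H·x̄ = [-104623/7057]
step 2: S = H·P̄·Hᵀ + R = [2639706/7057]
step 2: K = P̄·Hᵀ·S⁻¹ = [-212113/879902; 118253/879902]
step 2: x' = x̄ + K·y = [502839/879902, 366619/879902]
step 2: P' = (I − K·H)·P̄ = [1469831/879902 1886577/879902; 1886577/879902 3007245/879902]

step 0: x' = [333/194, 795/194], P' = [355/194 477/194; 477/194 777/194]
step 1: x' = [-4187/14114, -15521/14114], P' = [23403/14114 29991/14114; 29991/14114 47829/14114]
step 2: x' = [502839/879902, 366619/879902], P' = [1469831/879902 1886577/879902; 1886577/879902 3007245/879902]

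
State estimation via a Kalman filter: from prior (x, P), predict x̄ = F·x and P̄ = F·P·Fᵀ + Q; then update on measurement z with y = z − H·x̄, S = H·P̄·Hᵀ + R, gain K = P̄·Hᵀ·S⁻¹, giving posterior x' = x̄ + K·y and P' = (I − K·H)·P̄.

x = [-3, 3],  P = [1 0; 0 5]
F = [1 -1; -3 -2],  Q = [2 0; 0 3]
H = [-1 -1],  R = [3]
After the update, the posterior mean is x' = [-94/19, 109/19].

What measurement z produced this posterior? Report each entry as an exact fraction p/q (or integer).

z = [-1]

x̄ = F·x = [-6, 3]
P̄ = F·P·Fᵀ + Q = [8 7; 7 32]
S = H·P̄·Hᵀ + R = [57]
K = P̄·Hᵀ·S⁻¹ = [-5/19; -13/19]
x' − x̄ = [20/19, 52/19] = K·y
y = (KᵀK)⁻¹·Kᵀ·(x' − x̄) = [-4]
z = y + H·x̄ = [-4] + [3] = [-1]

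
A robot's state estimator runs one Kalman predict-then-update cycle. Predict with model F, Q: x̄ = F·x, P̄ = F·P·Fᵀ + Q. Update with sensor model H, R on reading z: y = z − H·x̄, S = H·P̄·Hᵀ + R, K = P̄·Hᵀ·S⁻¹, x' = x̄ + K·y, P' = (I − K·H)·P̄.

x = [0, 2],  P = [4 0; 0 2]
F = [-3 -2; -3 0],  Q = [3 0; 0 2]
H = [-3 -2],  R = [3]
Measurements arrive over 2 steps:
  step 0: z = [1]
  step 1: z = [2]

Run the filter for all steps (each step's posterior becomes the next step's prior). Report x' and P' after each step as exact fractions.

step 0: x' = [-1697/1010, 1012/505], P' = [2101/1010 -1416/505; -1416/505 2262/505]
step 1: x' = [-164171/164209, 105044/164209], P' = [505149/164209 -724743/164209; -724743/164209 1158528/164209]

step 0: x̄ = F·x = [-4, 0]
step 0: P̄ = F·P·Fᵀ + Q = [47 36; 36 38]
step 0: y = z − H·x̄ = [-11]
step 0: S = H·P̄·Hᵀ + R = [1010]
step 0: K = P̄·Hᵀ·S⁻¹ = [-213/1010; -92/505]
step 0: x' = x̄ + K·y = [-1697/1010, 1012/505]
step 0: P' = (I − K·H)·P̄ = [2101/1010 -1416/505; -1416/505 2262/505]
step 1: x̄ = F·x = [1043/1010, 5091/1010]
step 1: P̄ = F·P·Fᵀ + Q = [6051/1010 1917/1010; 1917/1010 20929/1010]
step 1: y = z − H·x̄ = [15331/1010]
step 1: S = H·P̄·Hᵀ + R = [164209/1010]
step 1: K = P̄·Hᵀ·S⁻¹ = [-21987/164209; -47609/164209]
step 1: x' = x̄ + K·y = [-164171/164209, 105044/164209]
step 1: P' = (I − K·H)·P̄ = [505149/164209 -724743/164209; -724743/164209 1158528/164209]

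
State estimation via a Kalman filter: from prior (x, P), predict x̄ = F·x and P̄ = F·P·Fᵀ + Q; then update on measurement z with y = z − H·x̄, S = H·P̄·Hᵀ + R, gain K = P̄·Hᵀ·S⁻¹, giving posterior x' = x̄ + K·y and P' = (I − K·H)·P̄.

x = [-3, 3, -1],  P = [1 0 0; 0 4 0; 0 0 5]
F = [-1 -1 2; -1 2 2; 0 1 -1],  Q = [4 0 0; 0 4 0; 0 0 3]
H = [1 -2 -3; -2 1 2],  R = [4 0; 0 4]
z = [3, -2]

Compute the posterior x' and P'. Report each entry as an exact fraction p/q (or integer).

x̄ = F·x = [-2, 7, 4]
P̄ = F·P·Fᵀ + Q = [29 13 -14; 13 41 -2; -14 -2 12]
y = z − H·x̄ = [31, -21]
S = H·P̄·Hᵀ + R = [313 -245; -245 261]
K = P̄·Hᵀ·S⁻¹ = [-1535/5417 -2956/5417; -3437/5417 -2998/5417; 61/5417 1095/5417]
x' = x̄ + K·y = [3657/5417, -5670/5417, 564/5417]
P' = (I − K·H)·P̄ = [10380/5417 6232/5417 1352/5417; 6232/5417 38544/5417 -19036/5417; 1352/5417 -19036/5417 13060/5417]

x' = [3657/5417, -5670/5417, 564/5417]
P' = [10380/5417 6232/5417 1352/5417; 6232/5417 38544/5417 -19036/5417; 1352/5417 -19036/5417 13060/5417]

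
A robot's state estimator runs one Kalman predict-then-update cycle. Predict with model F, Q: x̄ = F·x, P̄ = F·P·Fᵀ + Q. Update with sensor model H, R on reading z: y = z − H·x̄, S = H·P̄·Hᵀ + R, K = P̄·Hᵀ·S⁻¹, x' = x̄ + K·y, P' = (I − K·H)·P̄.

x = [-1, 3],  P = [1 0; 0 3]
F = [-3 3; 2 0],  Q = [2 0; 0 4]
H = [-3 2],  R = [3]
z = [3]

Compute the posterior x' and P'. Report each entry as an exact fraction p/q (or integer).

x' = [-30/449, 564/449]
P' = [1186/449 1590/449; 1590/449 2436/449]

x̄ = F·x = [12, -2]
P̄ = F·P·Fᵀ + Q = [38 -6; -6 8]
y = z − H·x̄ = [43]
S = H·P̄·Hᵀ + R = [449]
K = P̄·Hᵀ·S⁻¹ = [-126/449; 34/449]
x' = x̄ + K·y = [-30/449, 564/449]
P' = (I − K·H)·P̄ = [1186/449 1590/449; 1590/449 2436/449]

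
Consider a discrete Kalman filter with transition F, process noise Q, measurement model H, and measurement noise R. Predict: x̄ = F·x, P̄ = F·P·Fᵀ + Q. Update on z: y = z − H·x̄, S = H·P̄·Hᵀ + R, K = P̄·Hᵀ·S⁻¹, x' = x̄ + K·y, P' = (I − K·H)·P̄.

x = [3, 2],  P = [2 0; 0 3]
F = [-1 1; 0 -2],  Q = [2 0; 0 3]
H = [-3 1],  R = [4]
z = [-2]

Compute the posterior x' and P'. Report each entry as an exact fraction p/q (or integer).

x' = [-91/118, -505/118]
P' = [97/118 183/118; 183/118 681/118]

x̄ = F·x = [-1, -4]
P̄ = F·P·Fᵀ + Q = [7 -6; -6 15]
y = z − H·x̄ = [-1]
S = H·P̄·Hᵀ + R = [118]
K = P̄·Hᵀ·S⁻¹ = [-27/118; 33/118]
x' = x̄ + K·y = [-91/118, -505/118]
P' = (I − K·H)·P̄ = [97/118 183/118; 183/118 681/118]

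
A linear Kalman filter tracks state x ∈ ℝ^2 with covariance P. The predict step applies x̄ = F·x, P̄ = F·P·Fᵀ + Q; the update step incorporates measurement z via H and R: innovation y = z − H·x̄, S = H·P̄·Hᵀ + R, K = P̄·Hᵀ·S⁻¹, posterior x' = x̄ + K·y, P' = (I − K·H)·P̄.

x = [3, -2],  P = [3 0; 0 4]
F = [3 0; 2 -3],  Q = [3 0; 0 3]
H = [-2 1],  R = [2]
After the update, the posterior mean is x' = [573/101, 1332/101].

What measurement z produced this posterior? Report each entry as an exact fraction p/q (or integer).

z = [2]

x̄ = F·x = [9, 12]
P̄ = F·P·Fᵀ + Q = [30 18; 18 51]
S = H·P̄·Hᵀ + R = [101]
K = P̄·Hᵀ·S⁻¹ = [-42/101; 15/101]
x' − x̄ = [-336/101, 120/101] = K·y
y = (KᵀK)⁻¹·Kᵀ·(x' − x̄) = [8]
z = y + H·x̄ = [8] + [-6] = [2]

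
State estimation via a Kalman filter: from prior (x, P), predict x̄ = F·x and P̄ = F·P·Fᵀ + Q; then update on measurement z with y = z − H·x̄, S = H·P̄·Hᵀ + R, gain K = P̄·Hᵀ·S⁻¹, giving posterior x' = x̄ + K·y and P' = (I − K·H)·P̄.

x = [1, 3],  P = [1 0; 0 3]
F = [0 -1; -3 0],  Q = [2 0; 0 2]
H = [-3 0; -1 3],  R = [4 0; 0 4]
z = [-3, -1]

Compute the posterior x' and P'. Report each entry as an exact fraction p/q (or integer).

x̄ = F·x = [-3, -3]
P̄ = F·P·Fᵀ + Q = [5 0; 0 11]
y = z − H·x̄ = [-12, 5]
S = H·P̄·Hᵀ + R = [49 15; 15 108]
K = P̄·Hᵀ·S⁻¹ = [-515/1689 -20/5067; -55/563 539/1689]
x' = x̄ + K·y = [3239/5067, -392/1689]
P' = (I − K·H)·P̄ = [2060/5067 220/1689; 220/1689 264/563]

x' = [3239/5067, -392/1689]
P' = [2060/5067 220/1689; 220/1689 264/563]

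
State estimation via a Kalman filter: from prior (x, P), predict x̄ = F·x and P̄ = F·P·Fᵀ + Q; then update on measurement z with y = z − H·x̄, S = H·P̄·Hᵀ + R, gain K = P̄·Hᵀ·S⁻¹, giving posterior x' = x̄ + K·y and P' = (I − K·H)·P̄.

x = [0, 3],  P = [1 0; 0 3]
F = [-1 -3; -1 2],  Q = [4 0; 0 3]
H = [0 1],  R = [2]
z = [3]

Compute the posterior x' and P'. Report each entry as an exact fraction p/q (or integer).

x̄ = F·x = [-9, 6]
P̄ = F·P·Fᵀ + Q = [32 -17; -17 16]
y = z − H·x̄ = [-3]
S = H·P̄·Hᵀ + R = [18]
K = P̄·Hᵀ·S⁻¹ = [-17/18; 8/9]
x' = x̄ + K·y = [-37/6, 10/3]
P' = (I − K·H)·P̄ = [287/18 -17/9; -17/9 16/9]

x' = [-37/6, 10/3]
P' = [287/18 -17/9; -17/9 16/9]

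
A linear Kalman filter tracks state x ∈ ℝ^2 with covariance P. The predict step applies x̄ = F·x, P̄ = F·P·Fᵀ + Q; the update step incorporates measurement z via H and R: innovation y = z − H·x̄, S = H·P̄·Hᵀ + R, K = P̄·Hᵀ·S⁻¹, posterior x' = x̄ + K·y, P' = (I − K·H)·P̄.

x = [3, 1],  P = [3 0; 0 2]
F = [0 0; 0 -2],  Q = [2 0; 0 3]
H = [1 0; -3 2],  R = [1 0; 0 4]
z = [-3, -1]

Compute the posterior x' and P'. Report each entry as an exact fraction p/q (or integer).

x' = [-17/9, -29/9]
P' = [16/27 22/27; 22/27 55/27]

x̄ = F·x = [0, -2]
P̄ = F·P·Fᵀ + Q = [2 0; 0 11]
y = z − H·x̄ = [-3, 3]
S = H·P̄·Hᵀ + R = [3 -6; -6 66]
K = P̄·Hᵀ·S⁻¹ = [16/27 -1/27; 22/27 11/27]
x' = x̄ + K·y = [-17/9, -29/9]
P' = (I − K·H)·P̄ = [16/27 22/27; 22/27 55/27]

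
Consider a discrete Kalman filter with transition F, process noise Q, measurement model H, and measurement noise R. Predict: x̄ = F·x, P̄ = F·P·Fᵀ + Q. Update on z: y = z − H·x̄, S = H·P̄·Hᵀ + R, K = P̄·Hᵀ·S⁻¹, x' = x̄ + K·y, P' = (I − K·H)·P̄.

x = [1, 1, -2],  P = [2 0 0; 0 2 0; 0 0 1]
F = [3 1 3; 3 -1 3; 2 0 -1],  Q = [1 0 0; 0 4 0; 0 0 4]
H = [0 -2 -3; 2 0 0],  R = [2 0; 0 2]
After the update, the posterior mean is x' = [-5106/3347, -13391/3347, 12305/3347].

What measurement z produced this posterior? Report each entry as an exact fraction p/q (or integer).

z = [-3, -3]

x̄ = F·x = [-2, -4, 4]
P̄ = F·P·Fᵀ + Q = [30 25 9; 25 33 9; 9 9 13]
S = H·P̄·Hᵀ + R = [359 -154; -154 122]
K = P̄·Hᵀ·S⁻¹ = [-77/10041 4841/10041; -1823/10041 1814/10041; -697/3347 -386/3347]
x' − x̄ = [1588/3347, -3/3347, -1083/3347] = K·y
y = (KᵀK)⁻¹·Kᵀ·(x' − x̄) = [1, 1]
z = y + H·x̄ = [1, 1] + [-4, -4] = [-3, -3]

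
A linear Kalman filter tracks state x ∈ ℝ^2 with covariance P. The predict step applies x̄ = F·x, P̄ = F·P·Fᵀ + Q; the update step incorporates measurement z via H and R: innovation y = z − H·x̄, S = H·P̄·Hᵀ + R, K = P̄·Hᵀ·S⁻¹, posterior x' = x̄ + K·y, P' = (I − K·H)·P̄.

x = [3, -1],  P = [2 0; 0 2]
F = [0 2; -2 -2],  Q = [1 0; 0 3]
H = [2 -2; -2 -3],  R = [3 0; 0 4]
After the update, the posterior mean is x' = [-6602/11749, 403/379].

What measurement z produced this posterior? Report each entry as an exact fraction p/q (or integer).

z = [-3, -3]

x̄ = F·x = [-2, -4]
P̄ = F·P·Fᵀ + Q = [9 -8; -8 19]
S = H·P̄·Hᵀ + R = [179 94; 94 115]
K = P̄·Hᵀ·S⁻¹ = [3346/11749 -2122/11749; -76/379 -73/379]
x' − x̄ = [16896/11749, 1919/379] = K·y
y = (KᵀK)⁻¹·Kᵀ·(x' − x̄) = [-7, -19]
z = y + H·x̄ = [-7, -19] + [4, 16] = [-3, -3]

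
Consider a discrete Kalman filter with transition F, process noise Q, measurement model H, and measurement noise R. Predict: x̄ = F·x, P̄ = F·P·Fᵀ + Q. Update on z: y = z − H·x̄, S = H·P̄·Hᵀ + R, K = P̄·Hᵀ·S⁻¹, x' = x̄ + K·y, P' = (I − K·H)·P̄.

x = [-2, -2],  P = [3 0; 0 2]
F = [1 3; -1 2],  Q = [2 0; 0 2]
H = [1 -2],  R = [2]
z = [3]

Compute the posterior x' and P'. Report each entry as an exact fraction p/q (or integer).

x' = [-293/41, -201/41]
P' = [918/41 454/41; 454/41 244/41]

x̄ = F·x = [-8, -2]
P̄ = F·P·Fᵀ + Q = [23 9; 9 13]
y = z − H·x̄ = [7]
S = H·P̄·Hᵀ + R = [41]
K = P̄·Hᵀ·S⁻¹ = [5/41; -17/41]
x' = x̄ + K·y = [-293/41, -201/41]
P' = (I − K·H)·P̄ = [918/41 454/41; 454/41 244/41]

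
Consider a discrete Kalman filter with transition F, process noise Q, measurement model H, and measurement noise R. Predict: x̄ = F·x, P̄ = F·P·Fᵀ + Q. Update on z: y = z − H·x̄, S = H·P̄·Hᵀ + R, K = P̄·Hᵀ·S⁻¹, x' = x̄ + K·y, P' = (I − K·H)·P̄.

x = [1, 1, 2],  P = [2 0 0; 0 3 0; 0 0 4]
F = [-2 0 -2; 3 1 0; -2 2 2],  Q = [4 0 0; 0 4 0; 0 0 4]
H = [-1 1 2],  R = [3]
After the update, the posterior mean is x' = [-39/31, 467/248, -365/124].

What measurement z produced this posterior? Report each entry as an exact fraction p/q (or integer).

x̄ = F·x = [-6, 4, 4]
P̄ = F·P·Fᵀ + Q = [28 -12 -8; -12 25 -6; -8 -6 40]
S = H·P̄·Hᵀ + R = [248]
K = P̄·Hᵀ·S⁻¹ = [-7/31; 25/248; 41/124]
x' − x̄ = [147/31, -525/248, -861/124] = K·y
y = (KᵀK)⁻¹·Kᵀ·(x' − x̄) = [-21]
z = y + H·x̄ = [-21] + [18] = [-3]

z = [-3]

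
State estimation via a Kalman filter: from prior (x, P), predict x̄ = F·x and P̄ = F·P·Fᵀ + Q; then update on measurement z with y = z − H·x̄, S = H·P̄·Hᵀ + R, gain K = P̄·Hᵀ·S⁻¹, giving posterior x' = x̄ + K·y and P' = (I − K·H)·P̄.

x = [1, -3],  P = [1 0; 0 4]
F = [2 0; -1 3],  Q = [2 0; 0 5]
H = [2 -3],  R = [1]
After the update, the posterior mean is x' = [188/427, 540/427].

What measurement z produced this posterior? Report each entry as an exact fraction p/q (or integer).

z = [-3]

x̄ = F·x = [2, -10]
P̄ = F·P·Fᵀ + Q = [6 -2; -2 42]
S = H·P̄·Hᵀ + R = [427]
K = P̄·Hᵀ·S⁻¹ = [18/427; -130/427]
x' − x̄ = [-666/427, 4810/427] = K·y
y = (KᵀK)⁻¹·Kᵀ·(x' − x̄) = [-37]
z = y + H·x̄ = [-37] + [34] = [-3]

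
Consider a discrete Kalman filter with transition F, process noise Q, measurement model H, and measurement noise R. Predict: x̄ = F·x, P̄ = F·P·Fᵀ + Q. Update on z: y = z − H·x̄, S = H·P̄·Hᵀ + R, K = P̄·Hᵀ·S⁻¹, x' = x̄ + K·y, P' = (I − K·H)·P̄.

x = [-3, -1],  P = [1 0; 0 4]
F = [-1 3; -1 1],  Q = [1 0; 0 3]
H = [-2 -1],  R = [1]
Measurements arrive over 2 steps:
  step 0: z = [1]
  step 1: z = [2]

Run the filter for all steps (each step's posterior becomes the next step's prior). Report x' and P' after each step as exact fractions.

step 0: x̄ = F·x = [0, 2]
step 0: P̄ = F·P·Fᵀ + Q = [38 13; 13 8]
step 0: y = z − H·x̄ = [3]
step 0: S = H·P̄·Hᵀ + R = [213]
step 0: K = P̄·Hᵀ·S⁻¹ = [-89/213; -34/213]
step 0: x' = x̄ + K·y = [-89/71, 108/71]
step 0: P' = (I − K·H)·P̄ = [173/213 -257/213; -257/213 548/213]
step 1: x̄ = F·x = [413/71, 197/71]
step 1: P̄ = F·P·Fᵀ + Q = [6860/213 2845/213; 2845/213 1874/213]
step 1: y = z − H·x̄ = [1165/71]
step 1: S = H·P̄·Hᵀ + R = [40907/213]
step 1: K = P̄·Hᵀ·S⁻¹ = [-16565/40907; -7564/40907]
step 1: x' = x̄ + K·y = [-33854/40907, -10611/40907]
step 1: P' = (I − K·H)·P̄ = [29215/40907 -41865/40907; -41865/40907 91294/40907]

step 0: x' = [-89/71, 108/71], P' = [173/213 -257/213; -257/213 548/213]
step 1: x' = [-33854/40907, -10611/40907], P' = [29215/40907 -41865/40907; -41865/40907 91294/40907]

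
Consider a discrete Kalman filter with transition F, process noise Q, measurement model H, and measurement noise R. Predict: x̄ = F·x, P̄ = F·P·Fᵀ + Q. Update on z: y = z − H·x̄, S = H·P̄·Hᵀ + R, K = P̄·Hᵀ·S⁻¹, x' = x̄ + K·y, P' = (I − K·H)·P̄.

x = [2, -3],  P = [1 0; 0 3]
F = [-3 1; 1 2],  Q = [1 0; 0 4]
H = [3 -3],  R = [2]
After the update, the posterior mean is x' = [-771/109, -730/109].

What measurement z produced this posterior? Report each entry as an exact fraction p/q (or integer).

x̄ = F·x = [-9, -4]
P̄ = F·P·Fᵀ + Q = [13 3; 3 17]
S = H·P̄·Hᵀ + R = [218]
K = P̄·Hᵀ·S⁻¹ = [15/109; -21/109]
x' − x̄ = [210/109, -294/109] = K·y
y = (KᵀK)⁻¹·Kᵀ·(x' − x̄) = [14]
z = y + H·x̄ = [14] + [-15] = [-1]

z = [-1]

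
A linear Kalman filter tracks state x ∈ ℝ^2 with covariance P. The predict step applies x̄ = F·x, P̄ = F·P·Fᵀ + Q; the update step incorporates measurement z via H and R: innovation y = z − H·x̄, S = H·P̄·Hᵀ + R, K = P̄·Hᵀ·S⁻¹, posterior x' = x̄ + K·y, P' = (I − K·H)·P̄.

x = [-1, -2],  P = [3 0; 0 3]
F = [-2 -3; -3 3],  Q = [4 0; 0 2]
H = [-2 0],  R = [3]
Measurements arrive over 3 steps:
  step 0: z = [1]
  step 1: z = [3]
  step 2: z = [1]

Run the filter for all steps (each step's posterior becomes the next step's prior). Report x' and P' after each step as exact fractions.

step 0: x̄ = F·x = [8, -3]
step 0: P̄ = F·P·Fᵀ + Q = [43 -9; -9 56]
step 0: y = z − H·x̄ = [17]
step 0: S = H·P̄·Hᵀ + R = [175]
step 0: K = P̄·Hᵀ·S⁻¹ = [-86/175; 18/175]
step 0: x' = x̄ + K·y = [-62/175, -219/175]
step 0: P' = (I − K·H)·P̄ = [129/175 -27/175; -27/175 9476/175]
step 1: x̄ = F·x = [781/175, -471/175]
step 1: P̄ = F·P·Fᵀ + Q = [86176/175 -84591/175; -84591/175 87281/175]
step 1: y = z − H·x̄ = [2087/175]
step 1: S = H·P̄·Hᵀ + R = [345229/175]
step 1: K = P̄·Hᵀ·S⁻¹ = [-172352/345229; 169182/345229]
step 1: x' = x̄ + K·y = [-514713/345229, 1088457/345229]
step 1: P' = (I − K·H)·P̄ = [258528/345229 -253773/345229; -253773/345229 8625047/345229]
step 2: x̄ = F·x = [-2235945/345229, 4809510/345229]
step 2: P̄ = F·P·Fᵀ + Q = [76995175/345229 -76835574/345229; -76835574/345229 85210547/345229]
step 2: y = z − H·x̄ = [-4126661/345229]
step 2: S = H·P̄·Hᵀ + R = [309016387/345229]
step 2: K = P̄·Hᵀ·S⁻¹ = [-153990350/309016387; 153671148/309016387]
step 2: x' = x̄ + K·y = [-160698185/309016387, 2468125998/309016387]
step 2: P' = (I − K·H)·P̄ = [230985525/309016387 -230506722/309016387; -230506722/309016387 7869077165/309016387]

step 0: x' = [-62/175, -219/175], P' = [129/175 -27/175; -27/175 9476/175]
step 1: x' = [-514713/345229, 1088457/345229], P' = [258528/345229 -253773/345229; -253773/345229 8625047/345229]
step 2: x' = [-160698185/309016387, 2468125998/309016387], P' = [230985525/309016387 -230506722/309016387; -230506722/309016387 7869077165/309016387]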